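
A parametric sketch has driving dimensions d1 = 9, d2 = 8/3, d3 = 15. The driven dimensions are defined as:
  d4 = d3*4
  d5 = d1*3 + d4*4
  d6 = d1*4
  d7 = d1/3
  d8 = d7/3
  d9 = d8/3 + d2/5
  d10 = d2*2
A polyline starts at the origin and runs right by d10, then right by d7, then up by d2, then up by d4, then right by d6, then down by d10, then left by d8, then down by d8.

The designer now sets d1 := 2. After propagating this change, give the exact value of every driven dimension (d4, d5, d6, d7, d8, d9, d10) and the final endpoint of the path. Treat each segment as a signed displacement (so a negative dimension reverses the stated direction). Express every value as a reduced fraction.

d4 = 60
d5 = 246
d6 = 8
d7 = 2/3
d8 = 2/9
d9 = 82/135
d10 = 16/3
endpoint = (124/9, 514/9)

Apply edit: d1 := 2
  d4 = d3*4 = 60
  d5 = d1*3 + d4*4 = 246
  d6 = d1*4 = 8
  d7 = d1/3 = 2/3
  d8 = d7/3 = 2/9
  d9 = d8/3 + d2/5 = 82/135
  d10 = d2*2 = 16/3
Walk from origin (0, 0):
  seg 1: right by d10 = 16/3 → (16/3, 0)
  seg 2: right by d7 = 2/3 → (6, 0)
  seg 3: up by d2 = 8/3 → (6, 8/3)
  seg 4: up by d4 = 60 → (6, 188/3)
  seg 5: right by d6 = 8 → (14, 188/3)
  seg 6: down by d10 = 16/3 → (14, 172/3)
  seg 7: left by d8 = 2/9 → (124/9, 172/3)
  seg 8: down by d8 = 2/9 → (124/9, 514/9)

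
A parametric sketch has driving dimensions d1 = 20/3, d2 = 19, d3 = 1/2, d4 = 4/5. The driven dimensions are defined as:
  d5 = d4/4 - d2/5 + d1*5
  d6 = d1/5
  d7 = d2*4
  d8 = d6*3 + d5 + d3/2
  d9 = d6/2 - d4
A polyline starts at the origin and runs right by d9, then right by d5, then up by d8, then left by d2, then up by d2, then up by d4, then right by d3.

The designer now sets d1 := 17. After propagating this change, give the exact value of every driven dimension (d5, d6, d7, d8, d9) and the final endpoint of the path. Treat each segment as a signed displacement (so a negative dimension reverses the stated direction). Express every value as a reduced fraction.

d5 = 407/5
d6 = 17/5
d7 = 76
d8 = 1837/20
d9 = 9/10
endpoint = (319/5, 2233/20)

Apply edit: d1 := 17
  d5 = d4/4 - d2/5 + d1*5 = 407/5
  d6 = d1/5 = 17/5
  d7 = d2*4 = 76
  d8 = d6*3 + d5 + d3/2 = 1837/20
  d9 = d6/2 - d4 = 9/10
Walk from origin (0, 0):
  seg 1: right by d9 = 9/10 → (9/10, 0)
  seg 2: right by d5 = 407/5 → (823/10, 0)
  seg 3: up by d8 = 1837/20 → (823/10, 1837/20)
  seg 4: left by d2 = 19 → (633/10, 1837/20)
  seg 5: up by d2 = 19 → (633/10, 2217/20)
  seg 6: up by d4 = 4/5 → (633/10, 2233/20)
  seg 7: right by d3 = 1/2 → (319/5, 2233/20)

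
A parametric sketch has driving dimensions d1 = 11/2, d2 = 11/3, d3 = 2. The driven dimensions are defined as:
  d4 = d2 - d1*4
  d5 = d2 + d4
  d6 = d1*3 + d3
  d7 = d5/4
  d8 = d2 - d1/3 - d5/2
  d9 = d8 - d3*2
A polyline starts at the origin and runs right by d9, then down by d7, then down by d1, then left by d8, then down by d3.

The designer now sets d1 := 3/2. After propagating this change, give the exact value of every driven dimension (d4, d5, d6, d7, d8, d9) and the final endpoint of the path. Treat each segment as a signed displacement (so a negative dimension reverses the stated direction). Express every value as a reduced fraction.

d4 = -7/3
d5 = 4/3
d6 = 13/2
d7 = 1/3
d8 = 5/2
d9 = -3/2
endpoint = (-4, -23/6)

Apply edit: d1 := 3/2
  d4 = d2 - d1*4 = -7/3
  d5 = d2 + d4 = 4/3
  d6 = d1*3 + d3 = 13/2
  d7 = d5/4 = 1/3
  d8 = d2 - d1/3 - d5/2 = 5/2
  d9 = d8 - d3*2 = -3/2
Walk from origin (0, 0):
  seg 1: right by d9 = -3/2 → (-3/2, 0)
  seg 2: down by d7 = 1/3 → (-3/2, -1/3)
  seg 3: down by d1 = 3/2 → (-3/2, -11/6)
  seg 4: left by d8 = 5/2 → (-4, -11/6)
  seg 5: down by d3 = 2 → (-4, -23/6)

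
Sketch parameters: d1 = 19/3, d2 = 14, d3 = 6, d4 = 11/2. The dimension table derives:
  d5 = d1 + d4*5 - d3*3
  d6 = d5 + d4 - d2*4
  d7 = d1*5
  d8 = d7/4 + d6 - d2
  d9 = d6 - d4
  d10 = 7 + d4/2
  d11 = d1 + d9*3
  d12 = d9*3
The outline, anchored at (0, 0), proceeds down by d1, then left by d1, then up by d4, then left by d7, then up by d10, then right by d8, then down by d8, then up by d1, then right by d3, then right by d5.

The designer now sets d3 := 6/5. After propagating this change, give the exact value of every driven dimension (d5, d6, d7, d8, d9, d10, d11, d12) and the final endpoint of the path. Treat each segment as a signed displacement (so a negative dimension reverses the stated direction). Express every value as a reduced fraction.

d5 = 907/30
d6 = -304/15
d7 = 95/3
d8 = -527/20
d9 = -773/30
d10 = 39/4
d11 = -2129/30
d12 = -773/10
endpoint = (-395/12, 208/5)

Apply edit: d3 := 6/5
  d5 = d1 + d4*5 - d3*3 = 907/30
  d6 = d5 + d4 - d2*4 = -304/15
  d7 = d1*5 = 95/3
  d8 = d7/4 + d6 - d2 = -527/20
  d9 = d6 - d4 = -773/30
  d10 = 7 + d4/2 = 39/4
  d11 = d1 + d9*3 = -2129/30
  d12 = d9*3 = -773/10
Walk from origin (0, 0):
  seg 1: down by d1 = 19/3 → (0, -19/3)
  seg 2: left by d1 = 19/3 → (-19/3, -19/3)
  seg 3: up by d4 = 11/2 → (-19/3, -5/6)
  seg 4: left by d7 = 95/3 → (-38, -5/6)
  seg 5: up by d10 = 39/4 → (-38, 107/12)
  seg 6: right by d8 = -527/20 → (-1287/20, 107/12)
  seg 7: down by d8 = -527/20 → (-1287/20, 529/15)
  seg 8: up by d1 = 19/3 → (-1287/20, 208/5)
  seg 9: right by d3 = 6/5 → (-1263/20, 208/5)
  seg 10: right by d5 = 907/30 → (-395/12, 208/5)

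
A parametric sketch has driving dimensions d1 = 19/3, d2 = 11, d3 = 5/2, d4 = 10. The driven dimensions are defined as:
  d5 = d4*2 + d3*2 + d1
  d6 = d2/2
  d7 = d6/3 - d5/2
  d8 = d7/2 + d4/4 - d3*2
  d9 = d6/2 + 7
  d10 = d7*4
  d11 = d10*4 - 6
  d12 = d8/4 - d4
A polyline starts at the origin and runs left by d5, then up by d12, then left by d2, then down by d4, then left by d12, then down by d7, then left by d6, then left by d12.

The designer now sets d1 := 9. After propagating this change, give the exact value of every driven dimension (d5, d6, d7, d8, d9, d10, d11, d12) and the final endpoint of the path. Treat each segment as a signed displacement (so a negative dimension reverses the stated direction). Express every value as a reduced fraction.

Apply edit: d1 := 9
  d5 = d4*2 + d3*2 + d1 = 34
  d6 = d2/2 = 11/2
  d7 = d6/3 - d5/2 = -91/6
  d8 = d7/2 + d4/4 - d3*2 = -121/12
  d9 = d6/2 + 7 = 39/4
  d10 = d7*4 = -182/3
  d11 = d10*4 - 6 = -746/3
  d12 = d8/4 - d4 = -601/48
Walk from origin (0, 0):
  seg 1: left by d5 = 34 → (-34, 0)
  seg 2: up by d12 = -601/48 → (-34, -601/48)
  seg 3: left by d2 = 11 → (-45, -601/48)
  seg 4: down by d4 = 10 → (-45, -1081/48)
  seg 5: left by d12 = -601/48 → (-1559/48, -1081/48)
  seg 6: down by d7 = -91/6 → (-1559/48, -353/48)
  seg 7: left by d6 = 11/2 → (-1823/48, -353/48)
  seg 8: left by d12 = -601/48 → (-611/24, -353/48)

d5 = 34
d6 = 11/2
d7 = -91/6
d8 = -121/12
d9 = 39/4
d10 = -182/3
d11 = -746/3
d12 = -601/48
endpoint = (-611/24, -353/48)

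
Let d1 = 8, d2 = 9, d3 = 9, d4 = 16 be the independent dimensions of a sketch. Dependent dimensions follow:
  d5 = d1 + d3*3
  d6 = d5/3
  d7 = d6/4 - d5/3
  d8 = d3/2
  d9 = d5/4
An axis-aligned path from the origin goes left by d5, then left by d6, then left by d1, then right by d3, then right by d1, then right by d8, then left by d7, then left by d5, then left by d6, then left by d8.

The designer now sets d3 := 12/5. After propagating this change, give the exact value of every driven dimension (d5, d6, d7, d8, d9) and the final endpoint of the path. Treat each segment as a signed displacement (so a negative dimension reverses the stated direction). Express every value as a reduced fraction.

Apply edit: d3 := 12/5
  d5 = d1 + d3*3 = 76/5
  d6 = d5/3 = 76/15
  d7 = d6/4 - d5/3 = -19/5
  d8 = d3/2 = 6/5
  d9 = d5/4 = 19/5
Walk from origin (0, 0):
  seg 1: left by d5 = 76/5 → (-76/5, 0)
  seg 2: left by d6 = 76/15 → (-304/15, 0)
  seg 3: left by d1 = 8 → (-424/15, 0)
  seg 4: right by d3 = 12/5 → (-388/15, 0)
  seg 5: right by d1 = 8 → (-268/15, 0)
  seg 6: right by d8 = 6/5 → (-50/3, 0)
  seg 7: left by d7 = -19/5 → (-193/15, 0)
  seg 8: left by d5 = 76/5 → (-421/15, 0)
  seg 9: left by d6 = 76/15 → (-497/15, 0)
  seg 10: left by d8 = 6/5 → (-103/3, 0)

d5 = 76/5
d6 = 76/15
d7 = -19/5
d8 = 6/5
d9 = 19/5
endpoint = (-103/3, 0)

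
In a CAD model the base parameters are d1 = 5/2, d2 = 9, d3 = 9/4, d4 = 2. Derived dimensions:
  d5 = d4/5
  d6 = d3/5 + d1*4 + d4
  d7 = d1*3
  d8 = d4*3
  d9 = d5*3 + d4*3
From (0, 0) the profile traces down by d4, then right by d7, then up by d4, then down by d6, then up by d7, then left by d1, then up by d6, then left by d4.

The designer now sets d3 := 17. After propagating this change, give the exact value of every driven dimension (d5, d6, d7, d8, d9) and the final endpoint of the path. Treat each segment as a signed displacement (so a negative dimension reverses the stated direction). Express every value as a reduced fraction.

Apply edit: d3 := 17
  d5 = d4/5 = 2/5
  d6 = d3/5 + d1*4 + d4 = 77/5
  d7 = d1*3 = 15/2
  d8 = d4*3 = 6
  d9 = d5*3 + d4*3 = 36/5
Walk from origin (0, 0):
  seg 1: down by d4 = 2 → (0, -2)
  seg 2: right by d7 = 15/2 → (15/2, -2)
  seg 3: up by d4 = 2 → (15/2, 0)
  seg 4: down by d6 = 77/5 → (15/2, -77/5)
  seg 5: up by d7 = 15/2 → (15/2, -79/10)
  seg 6: left by d1 = 5/2 → (5, -79/10)
  seg 7: up by d6 = 77/5 → (5, 15/2)
  seg 8: left by d4 = 2 → (3, 15/2)

d5 = 2/5
d6 = 77/5
d7 = 15/2
d8 = 6
d9 = 36/5
endpoint = (3, 15/2)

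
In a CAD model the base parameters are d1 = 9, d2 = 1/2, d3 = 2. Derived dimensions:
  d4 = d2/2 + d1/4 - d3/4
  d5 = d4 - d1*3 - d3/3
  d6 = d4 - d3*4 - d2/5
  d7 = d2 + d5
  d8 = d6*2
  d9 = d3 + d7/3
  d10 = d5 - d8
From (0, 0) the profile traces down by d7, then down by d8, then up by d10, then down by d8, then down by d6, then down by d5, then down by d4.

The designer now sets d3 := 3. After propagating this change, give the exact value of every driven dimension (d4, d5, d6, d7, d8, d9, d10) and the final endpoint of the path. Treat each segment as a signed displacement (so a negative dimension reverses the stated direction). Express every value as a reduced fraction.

d4 = 7/4
d5 = -105/4
d6 = -207/20
d7 = -103/4
d8 = -207/10
d9 = -67/12
d10 = -111/20
endpoint = (0, 1929/20)

Apply edit: d3 := 3
  d4 = d2/2 + d1/4 - d3/4 = 7/4
  d5 = d4 - d1*3 - d3/3 = -105/4
  d6 = d4 - d3*4 - d2/5 = -207/20
  d7 = d2 + d5 = -103/4
  d8 = d6*2 = -207/10
  d9 = d3 + d7/3 = -67/12
  d10 = d5 - d8 = -111/20
Walk from origin (0, 0):
  seg 1: down by d7 = -103/4 → (0, 103/4)
  seg 2: down by d8 = -207/10 → (0, 929/20)
  seg 3: up by d10 = -111/20 → (0, 409/10)
  seg 4: down by d8 = -207/10 → (0, 308/5)
  seg 5: down by d6 = -207/20 → (0, 1439/20)
  seg 6: down by d5 = -105/4 → (0, 491/5)
  seg 7: down by d4 = 7/4 → (0, 1929/20)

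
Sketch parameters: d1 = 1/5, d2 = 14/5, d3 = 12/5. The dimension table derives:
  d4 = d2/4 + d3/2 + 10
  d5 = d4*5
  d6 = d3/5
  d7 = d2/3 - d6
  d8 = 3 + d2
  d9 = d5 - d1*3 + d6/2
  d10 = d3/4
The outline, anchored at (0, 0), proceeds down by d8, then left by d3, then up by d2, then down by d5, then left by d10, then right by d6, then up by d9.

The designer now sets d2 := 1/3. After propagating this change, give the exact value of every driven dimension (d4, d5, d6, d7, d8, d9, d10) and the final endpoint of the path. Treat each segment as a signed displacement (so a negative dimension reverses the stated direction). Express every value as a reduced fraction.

d4 = 677/60
d5 = 677/12
d6 = 12/25
d7 = -83/225
d8 = 10/3
d9 = 16817/300
d10 = 3/5
endpoint = (-63/25, -84/25)

Apply edit: d2 := 1/3
  d4 = d2/4 + d3/2 + 10 = 677/60
  d5 = d4*5 = 677/12
  d6 = d3/5 = 12/25
  d7 = d2/3 - d6 = -83/225
  d8 = 3 + d2 = 10/3
  d9 = d5 - d1*3 + d6/2 = 16817/300
  d10 = d3/4 = 3/5
Walk from origin (0, 0):
  seg 1: down by d8 = 10/3 → (0, -10/3)
  seg 2: left by d3 = 12/5 → (-12/5, -10/3)
  seg 3: up by d2 = 1/3 → (-12/5, -3)
  seg 4: down by d5 = 677/12 → (-12/5, -713/12)
  seg 5: left by d10 = 3/5 → (-3, -713/12)
  seg 6: right by d6 = 12/25 → (-63/25, -713/12)
  seg 7: up by d9 = 16817/300 → (-63/25, -84/25)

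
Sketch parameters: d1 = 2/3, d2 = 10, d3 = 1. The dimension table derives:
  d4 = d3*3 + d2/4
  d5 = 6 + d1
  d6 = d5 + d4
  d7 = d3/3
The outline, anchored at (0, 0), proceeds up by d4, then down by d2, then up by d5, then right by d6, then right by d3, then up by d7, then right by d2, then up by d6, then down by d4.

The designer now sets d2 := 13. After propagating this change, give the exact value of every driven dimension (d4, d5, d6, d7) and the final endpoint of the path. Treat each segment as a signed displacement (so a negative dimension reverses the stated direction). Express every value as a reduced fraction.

d4 = 25/4
d5 = 20/3
d6 = 155/12
d7 = 1/3
endpoint = (323/12, 83/12)

Apply edit: d2 := 13
  d4 = d3*3 + d2/4 = 25/4
  d5 = 6 + d1 = 20/3
  d6 = d5 + d4 = 155/12
  d7 = d3/3 = 1/3
Walk from origin (0, 0):
  seg 1: up by d4 = 25/4 → (0, 25/4)
  seg 2: down by d2 = 13 → (0, -27/4)
  seg 3: up by d5 = 20/3 → (0, -1/12)
  seg 4: right by d6 = 155/12 → (155/12, -1/12)
  seg 5: right by d3 = 1 → (167/12, -1/12)
  seg 6: up by d7 = 1/3 → (167/12, 1/4)
  seg 7: right by d2 = 13 → (323/12, 1/4)
  seg 8: up by d6 = 155/12 → (323/12, 79/6)
  seg 9: down by d4 = 25/4 → (323/12, 83/12)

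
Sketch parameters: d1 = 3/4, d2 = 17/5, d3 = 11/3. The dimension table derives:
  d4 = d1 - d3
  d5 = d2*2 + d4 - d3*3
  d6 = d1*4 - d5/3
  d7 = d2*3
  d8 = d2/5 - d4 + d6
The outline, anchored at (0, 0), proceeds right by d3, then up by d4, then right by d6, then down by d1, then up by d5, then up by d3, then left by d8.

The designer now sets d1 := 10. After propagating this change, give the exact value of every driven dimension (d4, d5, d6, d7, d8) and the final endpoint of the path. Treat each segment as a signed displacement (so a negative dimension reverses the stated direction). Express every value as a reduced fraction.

Apply edit: d1 := 10
  d4 = d1 - d3 = 19/3
  d5 = d2*2 + d4 - d3*3 = 32/15
  d6 = d1*4 - d5/3 = 1768/45
  d7 = d2*3 = 51/5
  d8 = d2/5 - d4 + d6 = 7568/225
Walk from origin (0, 0):
  seg 1: right by d3 = 11/3 → (11/3, 0)
  seg 2: up by d4 = 19/3 → (11/3, 19/3)
  seg 3: right by d6 = 1768/45 → (1933/45, 19/3)
  seg 4: down by d1 = 10 → (1933/45, -11/3)
  seg 5: up by d5 = 32/15 → (1933/45, -23/15)
  seg 6: up by d3 = 11/3 → (1933/45, 32/15)
  seg 7: left by d8 = 7568/225 → (233/25, 32/15)

d4 = 19/3
d5 = 32/15
d6 = 1768/45
d7 = 51/5
d8 = 7568/225
endpoint = (233/25, 32/15)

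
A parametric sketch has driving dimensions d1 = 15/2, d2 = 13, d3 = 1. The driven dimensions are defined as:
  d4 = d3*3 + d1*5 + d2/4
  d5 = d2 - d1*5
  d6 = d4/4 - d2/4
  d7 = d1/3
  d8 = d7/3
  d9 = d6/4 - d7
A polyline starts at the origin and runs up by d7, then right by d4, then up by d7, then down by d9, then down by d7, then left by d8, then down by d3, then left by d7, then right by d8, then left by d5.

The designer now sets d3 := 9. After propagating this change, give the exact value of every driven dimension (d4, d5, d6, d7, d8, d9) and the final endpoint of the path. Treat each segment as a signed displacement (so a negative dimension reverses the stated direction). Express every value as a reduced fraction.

Apply edit: d3 := 9
  d4 = d3*3 + d1*5 + d2/4 = 271/4
  d5 = d2 - d1*5 = -49/2
  d6 = d4/4 - d2/4 = 219/16
  d7 = d1/3 = 5/2
  d8 = d7/3 = 5/6
  d9 = d6/4 - d7 = 59/64
Walk from origin (0, 0):
  seg 1: up by d7 = 5/2 → (0, 5/2)
  seg 2: right by d4 = 271/4 → (271/4, 5/2)
  seg 3: up by d7 = 5/2 → (271/4, 5)
  seg 4: down by d9 = 59/64 → (271/4, 261/64)
  seg 5: down by d7 = 5/2 → (271/4, 101/64)
  seg 6: left by d8 = 5/6 → (803/12, 101/64)
  seg 7: down by d3 = 9 → (803/12, -475/64)
  seg 8: left by d7 = 5/2 → (773/12, -475/64)
  seg 9: right by d8 = 5/6 → (261/4, -475/64)
  seg 10: left by d5 = -49/2 → (359/4, -475/64)

d4 = 271/4
d5 = -49/2
d6 = 219/16
d7 = 5/2
d8 = 5/6
d9 = 59/64
endpoint = (359/4, -475/64)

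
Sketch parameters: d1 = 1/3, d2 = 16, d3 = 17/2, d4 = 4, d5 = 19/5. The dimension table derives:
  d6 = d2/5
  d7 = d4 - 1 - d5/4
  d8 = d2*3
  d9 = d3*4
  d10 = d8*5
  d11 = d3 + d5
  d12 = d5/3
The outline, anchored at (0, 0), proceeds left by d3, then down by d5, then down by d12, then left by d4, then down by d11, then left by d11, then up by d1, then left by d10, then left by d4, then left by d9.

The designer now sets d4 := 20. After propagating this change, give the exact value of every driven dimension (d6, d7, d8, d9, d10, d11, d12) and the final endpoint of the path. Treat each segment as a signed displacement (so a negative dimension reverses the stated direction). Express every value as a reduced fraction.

Apply edit: d4 := 20
  d6 = d2/5 = 16/5
  d7 = d4 - 1 - d5/4 = 361/20
  d8 = d2*3 = 48
  d9 = d3*4 = 34
  d10 = d8*5 = 240
  d11 = d3 + d5 = 123/10
  d12 = d5/3 = 19/15
Walk from origin (0, 0):
  seg 1: left by d3 = 17/2 → (-17/2, 0)
  seg 2: down by d5 = 19/5 → (-17/2, -19/5)
  seg 3: down by d12 = 19/15 → (-17/2, -76/15)
  seg 4: left by d4 = 20 → (-57/2, -76/15)
  seg 5: down by d11 = 123/10 → (-57/2, -521/30)
  seg 6: left by d11 = 123/10 → (-204/5, -521/30)
  seg 7: up by d1 = 1/3 → (-204/5, -511/30)
  seg 8: left by d10 = 240 → (-1404/5, -511/30)
  seg 9: left by d4 = 20 → (-1504/5, -511/30)
  seg 10: left by d9 = 34 → (-1674/5, -511/30)

d6 = 16/5
d7 = 361/20
d8 = 48
d9 = 34
d10 = 240
d11 = 123/10
d12 = 19/15
endpoint = (-1674/5, -511/30)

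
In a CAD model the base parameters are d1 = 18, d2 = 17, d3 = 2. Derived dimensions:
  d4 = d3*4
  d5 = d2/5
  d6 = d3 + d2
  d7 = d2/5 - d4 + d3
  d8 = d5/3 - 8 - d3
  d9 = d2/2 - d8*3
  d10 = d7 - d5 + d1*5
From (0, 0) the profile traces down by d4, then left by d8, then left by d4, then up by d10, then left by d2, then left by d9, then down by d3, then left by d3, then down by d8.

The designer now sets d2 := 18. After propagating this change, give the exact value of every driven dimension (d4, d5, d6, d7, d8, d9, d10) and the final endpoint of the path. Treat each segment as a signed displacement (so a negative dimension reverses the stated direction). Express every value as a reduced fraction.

Apply edit: d2 := 18
  d4 = d3*4 = 8
  d5 = d2/5 = 18/5
  d6 = d3 + d2 = 20
  d7 = d2/5 - d4 + d3 = -12/5
  d8 = d5/3 - 8 - d3 = -44/5
  d9 = d2/2 - d8*3 = 177/5
  d10 = d7 - d5 + d1*5 = 84
Walk from origin (0, 0):
  seg 1: down by d4 = 8 → (0, -8)
  seg 2: left by d8 = -44/5 → (44/5, -8)
  seg 3: left by d4 = 8 → (4/5, -8)
  seg 4: up by d10 = 84 → (4/5, 76)
  seg 5: left by d2 = 18 → (-86/5, 76)
  seg 6: left by d9 = 177/5 → (-263/5, 76)
  seg 7: down by d3 = 2 → (-263/5, 74)
  seg 8: left by d3 = 2 → (-273/5, 74)
  seg 9: down by d8 = -44/5 → (-273/5, 414/5)

d4 = 8
d5 = 18/5
d6 = 20
d7 = -12/5
d8 = -44/5
d9 = 177/5
d10 = 84
endpoint = (-273/5, 414/5)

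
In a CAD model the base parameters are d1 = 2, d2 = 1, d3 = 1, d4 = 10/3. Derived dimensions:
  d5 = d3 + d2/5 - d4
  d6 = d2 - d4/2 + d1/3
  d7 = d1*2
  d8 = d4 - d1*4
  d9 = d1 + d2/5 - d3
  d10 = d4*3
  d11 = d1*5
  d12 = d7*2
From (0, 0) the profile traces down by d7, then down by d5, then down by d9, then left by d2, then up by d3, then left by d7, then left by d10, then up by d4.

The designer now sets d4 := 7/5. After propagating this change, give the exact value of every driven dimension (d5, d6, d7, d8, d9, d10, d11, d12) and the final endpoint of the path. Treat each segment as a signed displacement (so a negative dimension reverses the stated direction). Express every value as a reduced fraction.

d5 = -1/5
d6 = 29/30
d7 = 4
d8 = -33/5
d9 = 6/5
d10 = 21/5
d11 = 10
d12 = 8
endpoint = (-46/5, -13/5)

Apply edit: d4 := 7/5
  d5 = d3 + d2/5 - d4 = -1/5
  d6 = d2 - d4/2 + d1/3 = 29/30
  d7 = d1*2 = 4
  d8 = d4 - d1*4 = -33/5
  d9 = d1 + d2/5 - d3 = 6/5
  d10 = d4*3 = 21/5
  d11 = d1*5 = 10
  d12 = d7*2 = 8
Walk from origin (0, 0):
  seg 1: down by d7 = 4 → (0, -4)
  seg 2: down by d5 = -1/5 → (0, -19/5)
  seg 3: down by d9 = 6/5 → (0, -5)
  seg 4: left by d2 = 1 → (-1, -5)
  seg 5: up by d3 = 1 → (-1, -4)
  seg 6: left by d7 = 4 → (-5, -4)
  seg 7: left by d10 = 21/5 → (-46/5, -4)
  seg 8: up by d4 = 7/5 → (-46/5, -13/5)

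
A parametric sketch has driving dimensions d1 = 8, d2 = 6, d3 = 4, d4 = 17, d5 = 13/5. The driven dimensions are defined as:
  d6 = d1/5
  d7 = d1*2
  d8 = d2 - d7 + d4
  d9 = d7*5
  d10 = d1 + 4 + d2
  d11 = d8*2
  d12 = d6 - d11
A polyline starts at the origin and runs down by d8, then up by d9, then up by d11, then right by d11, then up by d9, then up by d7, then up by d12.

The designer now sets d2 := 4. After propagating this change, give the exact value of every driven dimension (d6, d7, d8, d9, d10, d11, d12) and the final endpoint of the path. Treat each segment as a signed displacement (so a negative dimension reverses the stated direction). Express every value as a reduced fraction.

d6 = 8/5
d7 = 16
d8 = 5
d9 = 80
d10 = 16
d11 = 10
d12 = -42/5
endpoint = (10, 863/5)

Apply edit: d2 := 4
  d6 = d1/5 = 8/5
  d7 = d1*2 = 16
  d8 = d2 - d7 + d4 = 5
  d9 = d7*5 = 80
  d10 = d1 + 4 + d2 = 16
  d11 = d8*2 = 10
  d12 = d6 - d11 = -42/5
Walk from origin (0, 0):
  seg 1: down by d8 = 5 → (0, -5)
  seg 2: up by d9 = 80 → (0, 75)
  seg 3: up by d11 = 10 → (0, 85)
  seg 4: right by d11 = 10 → (10, 85)
  seg 5: up by d9 = 80 → (10, 165)
  seg 6: up by d7 = 16 → (10, 181)
  seg 7: up by d12 = -42/5 → (10, 863/5)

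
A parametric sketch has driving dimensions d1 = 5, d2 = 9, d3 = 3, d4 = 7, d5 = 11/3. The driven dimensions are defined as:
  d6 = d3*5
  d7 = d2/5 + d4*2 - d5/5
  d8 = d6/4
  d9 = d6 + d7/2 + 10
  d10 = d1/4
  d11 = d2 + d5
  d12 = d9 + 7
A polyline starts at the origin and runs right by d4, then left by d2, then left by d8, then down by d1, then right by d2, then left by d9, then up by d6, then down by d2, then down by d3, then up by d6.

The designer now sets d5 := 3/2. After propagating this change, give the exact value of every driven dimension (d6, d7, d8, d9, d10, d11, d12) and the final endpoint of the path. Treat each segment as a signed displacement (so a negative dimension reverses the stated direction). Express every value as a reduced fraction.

Apply edit: d5 := 3/2
  d6 = d3*5 = 15
  d7 = d2/5 + d4*2 - d5/5 = 31/2
  d8 = d6/4 = 15/4
  d9 = d6 + d7/2 + 10 = 131/4
  d10 = d1/4 = 5/4
  d11 = d2 + d5 = 21/2
  d12 = d9 + 7 = 159/4
Walk from origin (0, 0):
  seg 1: right by d4 = 7 → (7, 0)
  seg 2: left by d2 = 9 → (-2, 0)
  seg 3: left by d8 = 15/4 → (-23/4, 0)
  seg 4: down by d1 = 5 → (-23/4, -5)
  seg 5: right by d2 = 9 → (13/4, -5)
  seg 6: left by d9 = 131/4 → (-59/2, -5)
  seg 7: up by d6 = 15 → (-59/2, 10)
  seg 8: down by d2 = 9 → (-59/2, 1)
  seg 9: down by d3 = 3 → (-59/2, -2)
  seg 10: up by d6 = 15 → (-59/2, 13)

d6 = 15
d7 = 31/2
d8 = 15/4
d9 = 131/4
d10 = 5/4
d11 = 21/2
d12 = 159/4
endpoint = (-59/2, 13)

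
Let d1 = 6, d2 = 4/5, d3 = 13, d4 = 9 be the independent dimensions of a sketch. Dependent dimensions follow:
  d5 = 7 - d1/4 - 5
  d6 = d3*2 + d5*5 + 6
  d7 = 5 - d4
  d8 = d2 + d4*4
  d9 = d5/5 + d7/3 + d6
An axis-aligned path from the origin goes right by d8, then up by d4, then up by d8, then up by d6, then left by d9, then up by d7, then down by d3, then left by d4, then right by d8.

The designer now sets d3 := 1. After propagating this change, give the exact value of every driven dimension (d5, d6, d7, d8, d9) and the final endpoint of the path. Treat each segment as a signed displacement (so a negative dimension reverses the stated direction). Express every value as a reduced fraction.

d5 = 1/2
d6 = 21/2
d7 = -4
d8 = 184/5
d9 = 139/15
endpoint = (166/3, 513/10)

Apply edit: d3 := 1
  d5 = 7 - d1/4 - 5 = 1/2
  d6 = d3*2 + d5*5 + 6 = 21/2
  d7 = 5 - d4 = -4
  d8 = d2 + d4*4 = 184/5
  d9 = d5/5 + d7/3 + d6 = 139/15
Walk from origin (0, 0):
  seg 1: right by d8 = 184/5 → (184/5, 0)
  seg 2: up by d4 = 9 → (184/5, 9)
  seg 3: up by d8 = 184/5 → (184/5, 229/5)
  seg 4: up by d6 = 21/2 → (184/5, 563/10)
  seg 5: left by d9 = 139/15 → (413/15, 563/10)
  seg 6: up by d7 = -4 → (413/15, 523/10)
  seg 7: down by d3 = 1 → (413/15, 513/10)
  seg 8: left by d4 = 9 → (278/15, 513/10)
  seg 9: right by d8 = 184/5 → (166/3, 513/10)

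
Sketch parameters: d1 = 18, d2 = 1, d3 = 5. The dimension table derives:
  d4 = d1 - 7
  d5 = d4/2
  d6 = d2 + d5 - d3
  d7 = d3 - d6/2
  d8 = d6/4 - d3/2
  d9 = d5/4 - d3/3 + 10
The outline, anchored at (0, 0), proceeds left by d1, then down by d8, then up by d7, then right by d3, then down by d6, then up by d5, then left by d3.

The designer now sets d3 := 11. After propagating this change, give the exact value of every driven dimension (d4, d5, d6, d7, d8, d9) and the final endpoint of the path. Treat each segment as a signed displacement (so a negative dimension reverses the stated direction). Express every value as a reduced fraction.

Apply edit: d3 := 11
  d4 = d1 - 7 = 11
  d5 = d4/2 = 11/2
  d6 = d2 + d5 - d3 = -9/2
  d7 = d3 - d6/2 = 53/4
  d8 = d6/4 - d3/2 = -53/8
  d9 = d5/4 - d3/3 + 10 = 185/24
Walk from origin (0, 0):
  seg 1: left by d1 = 18 → (-18, 0)
  seg 2: down by d8 = -53/8 → (-18, 53/8)
  seg 3: up by d7 = 53/4 → (-18, 159/8)
  seg 4: right by d3 = 11 → (-7, 159/8)
  seg 5: down by d6 = -9/2 → (-7, 195/8)
  seg 6: up by d5 = 11/2 → (-7, 239/8)
  seg 7: left by d3 = 11 → (-18, 239/8)

d4 = 11
d5 = 11/2
d6 = -9/2
d7 = 53/4
d8 = -53/8
d9 = 185/24
endpoint = (-18, 239/8)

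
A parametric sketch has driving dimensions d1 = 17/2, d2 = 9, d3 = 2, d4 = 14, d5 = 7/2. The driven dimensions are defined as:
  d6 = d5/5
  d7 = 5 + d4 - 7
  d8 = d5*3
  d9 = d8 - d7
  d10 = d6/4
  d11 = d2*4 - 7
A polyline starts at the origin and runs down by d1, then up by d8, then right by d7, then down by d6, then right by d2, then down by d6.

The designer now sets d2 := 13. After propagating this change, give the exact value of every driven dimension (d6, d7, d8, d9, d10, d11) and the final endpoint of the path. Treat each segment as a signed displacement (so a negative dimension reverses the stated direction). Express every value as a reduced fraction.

d6 = 7/10
d7 = 12
d8 = 21/2
d9 = -3/2
d10 = 7/40
d11 = 45
endpoint = (25, 3/5)

Apply edit: d2 := 13
  d6 = d5/5 = 7/10
  d7 = 5 + d4 - 7 = 12
  d8 = d5*3 = 21/2
  d9 = d8 - d7 = -3/2
  d10 = d6/4 = 7/40
  d11 = d2*4 - 7 = 45
Walk from origin (0, 0):
  seg 1: down by d1 = 17/2 → (0, -17/2)
  seg 2: up by d8 = 21/2 → (0, 2)
  seg 3: right by d7 = 12 → (12, 2)
  seg 4: down by d6 = 7/10 → (12, 13/10)
  seg 5: right by d2 = 13 → (25, 13/10)
  seg 6: down by d6 = 7/10 → (25, 3/5)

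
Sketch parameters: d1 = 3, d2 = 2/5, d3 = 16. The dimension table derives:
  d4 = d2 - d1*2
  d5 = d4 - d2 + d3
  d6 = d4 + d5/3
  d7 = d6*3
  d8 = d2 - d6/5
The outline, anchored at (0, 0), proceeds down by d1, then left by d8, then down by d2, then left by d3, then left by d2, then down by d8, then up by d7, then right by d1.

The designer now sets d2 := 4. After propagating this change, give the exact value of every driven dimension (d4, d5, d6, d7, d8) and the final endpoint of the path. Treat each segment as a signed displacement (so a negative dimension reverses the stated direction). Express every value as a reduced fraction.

Apply edit: d2 := 4
  d4 = d2 - d1*2 = -2
  d5 = d4 - d2 + d3 = 10
  d6 = d4 + d5/3 = 4/3
  d7 = d6*3 = 4
  d8 = d2 - d6/5 = 56/15
Walk from origin (0, 0):
  seg 1: down by d1 = 3 → (0, -3)
  seg 2: left by d8 = 56/15 → (-56/15, -3)
  seg 3: down by d2 = 4 → (-56/15, -7)
  seg 4: left by d3 = 16 → (-296/15, -7)
  seg 5: left by d2 = 4 → (-356/15, -7)
  seg 6: down by d8 = 56/15 → (-356/15, -161/15)
  seg 7: up by d7 = 4 → (-356/15, -101/15)
  seg 8: right by d1 = 3 → (-311/15, -101/15)

d4 = -2
d5 = 10
d6 = 4/3
d7 = 4
d8 = 56/15
endpoint = (-311/15, -101/15)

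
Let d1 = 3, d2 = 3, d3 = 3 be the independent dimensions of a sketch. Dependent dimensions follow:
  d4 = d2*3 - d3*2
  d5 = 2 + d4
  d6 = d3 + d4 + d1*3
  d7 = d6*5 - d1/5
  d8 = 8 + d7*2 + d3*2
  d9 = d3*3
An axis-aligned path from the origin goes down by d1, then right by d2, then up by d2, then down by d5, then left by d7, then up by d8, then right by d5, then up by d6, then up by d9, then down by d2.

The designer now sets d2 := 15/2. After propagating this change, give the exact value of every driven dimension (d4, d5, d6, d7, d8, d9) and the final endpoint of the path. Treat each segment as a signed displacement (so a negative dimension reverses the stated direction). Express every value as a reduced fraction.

Apply edit: d2 := 15/2
  d4 = d2*3 - d3*2 = 33/2
  d5 = 2 + d4 = 37/2
  d6 = d3 + d4 + d1*3 = 57/2
  d7 = d6*5 - d1/5 = 1419/10
  d8 = 8 + d7*2 + d3*2 = 1489/5
  d9 = d3*3 = 9
Walk from origin (0, 0):
  seg 1: down by d1 = 3 → (0, -3)
  seg 2: right by d2 = 15/2 → (15/2, -3)
  seg 3: up by d2 = 15/2 → (15/2, 9/2)
  seg 4: down by d5 = 37/2 → (15/2, -14)
  seg 5: left by d7 = 1419/10 → (-672/5, -14)
  seg 6: up by d8 = 1489/5 → (-672/5, 1419/5)
  seg 7: right by d5 = 37/2 → (-1159/10, 1419/5)
  seg 8: up by d6 = 57/2 → (-1159/10, 3123/10)
  seg 9: up by d9 = 9 → (-1159/10, 3213/10)
  seg 10: down by d2 = 15/2 → (-1159/10, 1569/5)

d4 = 33/2
d5 = 37/2
d6 = 57/2
d7 = 1419/10
d8 = 1489/5
d9 = 9
endpoint = (-1159/10, 1569/5)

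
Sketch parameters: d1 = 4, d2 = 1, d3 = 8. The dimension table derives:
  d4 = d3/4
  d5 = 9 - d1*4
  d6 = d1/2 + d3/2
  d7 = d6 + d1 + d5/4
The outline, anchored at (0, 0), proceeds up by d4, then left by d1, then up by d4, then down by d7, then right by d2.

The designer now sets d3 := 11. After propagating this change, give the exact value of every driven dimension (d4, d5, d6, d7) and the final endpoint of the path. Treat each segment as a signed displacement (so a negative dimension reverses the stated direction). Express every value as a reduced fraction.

d4 = 11/4
d5 = -7
d6 = 15/2
d7 = 39/4
endpoint = (-3, -17/4)

Apply edit: d3 := 11
  d4 = d3/4 = 11/4
  d5 = 9 - d1*4 = -7
  d6 = d1/2 + d3/2 = 15/2
  d7 = d6 + d1 + d5/4 = 39/4
Walk from origin (0, 0):
  seg 1: up by d4 = 11/4 → (0, 11/4)
  seg 2: left by d1 = 4 → (-4, 11/4)
  seg 3: up by d4 = 11/4 → (-4, 11/2)
  seg 4: down by d7 = 39/4 → (-4, -17/4)
  seg 5: right by d2 = 1 → (-3, -17/4)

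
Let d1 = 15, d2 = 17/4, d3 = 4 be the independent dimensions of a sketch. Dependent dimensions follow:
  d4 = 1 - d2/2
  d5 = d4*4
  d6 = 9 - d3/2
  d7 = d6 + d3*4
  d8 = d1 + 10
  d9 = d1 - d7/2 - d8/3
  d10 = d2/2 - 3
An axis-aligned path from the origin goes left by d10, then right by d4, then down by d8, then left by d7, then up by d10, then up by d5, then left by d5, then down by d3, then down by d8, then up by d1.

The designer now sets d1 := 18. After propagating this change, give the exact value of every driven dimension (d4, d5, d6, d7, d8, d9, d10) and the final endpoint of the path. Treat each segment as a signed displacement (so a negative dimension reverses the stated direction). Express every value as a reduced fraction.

d4 = -9/8
d5 = -9/2
d6 = 7
d7 = 23
d8 = 28
d9 = -17/6
d10 = -7/8
endpoint = (-75/4, -379/8)

Apply edit: d1 := 18
  d4 = 1 - d2/2 = -9/8
  d5 = d4*4 = -9/2
  d6 = 9 - d3/2 = 7
  d7 = d6 + d3*4 = 23
  d8 = d1 + 10 = 28
  d9 = d1 - d7/2 - d8/3 = -17/6
  d10 = d2/2 - 3 = -7/8
Walk from origin (0, 0):
  seg 1: left by d10 = -7/8 → (7/8, 0)
  seg 2: right by d4 = -9/8 → (-1/4, 0)
  seg 3: down by d8 = 28 → (-1/4, -28)
  seg 4: left by d7 = 23 → (-93/4, -28)
  seg 5: up by d10 = -7/8 → (-93/4, -231/8)
  seg 6: up by d5 = -9/2 → (-93/4, -267/8)
  seg 7: left by d5 = -9/2 → (-75/4, -267/8)
  seg 8: down by d3 = 4 → (-75/4, -299/8)
  seg 9: down by d8 = 28 → (-75/4, -523/8)
  seg 10: up by d1 = 18 → (-75/4, -379/8)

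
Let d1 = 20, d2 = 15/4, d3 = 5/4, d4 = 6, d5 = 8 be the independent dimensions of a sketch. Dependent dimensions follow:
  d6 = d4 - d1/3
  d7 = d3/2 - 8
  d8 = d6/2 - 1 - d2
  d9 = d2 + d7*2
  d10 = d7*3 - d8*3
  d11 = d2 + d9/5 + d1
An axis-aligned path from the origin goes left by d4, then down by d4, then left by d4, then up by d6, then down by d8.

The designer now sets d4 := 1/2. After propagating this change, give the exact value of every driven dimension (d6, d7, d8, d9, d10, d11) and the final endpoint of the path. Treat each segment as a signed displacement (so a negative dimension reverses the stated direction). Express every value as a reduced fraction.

d6 = -37/6
d7 = -59/8
d8 = -47/6
d9 = -11
d10 = 11/8
d11 = 431/20
endpoint = (-1, 7/6)

Apply edit: d4 := 1/2
  d6 = d4 - d1/3 = -37/6
  d7 = d3/2 - 8 = -59/8
  d8 = d6/2 - 1 - d2 = -47/6
  d9 = d2 + d7*2 = -11
  d10 = d7*3 - d8*3 = 11/8
  d11 = d2 + d9/5 + d1 = 431/20
Walk from origin (0, 0):
  seg 1: left by d4 = 1/2 → (-1/2, 0)
  seg 2: down by d4 = 1/2 → (-1/2, -1/2)
  seg 3: left by d4 = 1/2 → (-1, -1/2)
  seg 4: up by d6 = -37/6 → (-1, -20/3)
  seg 5: down by d8 = -47/6 → (-1, 7/6)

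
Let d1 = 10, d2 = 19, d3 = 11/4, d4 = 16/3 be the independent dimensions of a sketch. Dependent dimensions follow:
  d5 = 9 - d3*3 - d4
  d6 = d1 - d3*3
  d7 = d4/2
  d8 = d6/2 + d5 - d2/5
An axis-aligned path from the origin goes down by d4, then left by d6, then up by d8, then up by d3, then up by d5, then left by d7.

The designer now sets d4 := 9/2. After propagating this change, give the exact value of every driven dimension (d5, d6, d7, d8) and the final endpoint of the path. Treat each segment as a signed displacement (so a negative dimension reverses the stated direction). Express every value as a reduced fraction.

d5 = -15/4
d6 = 7/4
d7 = 9/4
d8 = -267/40
endpoint = (-4, -487/40)

Apply edit: d4 := 9/2
  d5 = 9 - d3*3 - d4 = -15/4
  d6 = d1 - d3*3 = 7/4
  d7 = d4/2 = 9/4
  d8 = d6/2 + d5 - d2/5 = -267/40
Walk from origin (0, 0):
  seg 1: down by d4 = 9/2 → (0, -9/2)
  seg 2: left by d6 = 7/4 → (-7/4, -9/2)
  seg 3: up by d8 = -267/40 → (-7/4, -447/40)
  seg 4: up by d3 = 11/4 → (-7/4, -337/40)
  seg 5: up by d5 = -15/4 → (-7/4, -487/40)
  seg 6: left by d7 = 9/4 → (-4, -487/40)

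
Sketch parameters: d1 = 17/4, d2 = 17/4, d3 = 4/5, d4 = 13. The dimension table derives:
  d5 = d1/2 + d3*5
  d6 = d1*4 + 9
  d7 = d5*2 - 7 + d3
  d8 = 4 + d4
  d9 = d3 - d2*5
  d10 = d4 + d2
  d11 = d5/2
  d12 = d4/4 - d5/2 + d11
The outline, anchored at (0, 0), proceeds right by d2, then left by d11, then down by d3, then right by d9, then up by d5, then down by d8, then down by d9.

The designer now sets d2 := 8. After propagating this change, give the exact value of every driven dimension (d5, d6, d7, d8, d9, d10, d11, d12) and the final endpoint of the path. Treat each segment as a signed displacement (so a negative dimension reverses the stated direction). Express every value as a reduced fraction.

d5 = 49/8
d6 = 26
d7 = 121/20
d8 = 17
d9 = -196/5
d10 = 21
d11 = 49/16
d12 = 13/4
endpoint = (-2741/80, 1101/40)

Apply edit: d2 := 8
  d5 = d1/2 + d3*5 = 49/8
  d6 = d1*4 + 9 = 26
  d7 = d5*2 - 7 + d3 = 121/20
  d8 = 4 + d4 = 17
  d9 = d3 - d2*5 = -196/5
  d10 = d4 + d2 = 21
  d11 = d5/2 = 49/16
  d12 = d4/4 - d5/2 + d11 = 13/4
Walk from origin (0, 0):
  seg 1: right by d2 = 8 → (8, 0)
  seg 2: left by d11 = 49/16 → (79/16, 0)
  seg 3: down by d3 = 4/5 → (79/16, -4/5)
  seg 4: right by d9 = -196/5 → (-2741/80, -4/5)
  seg 5: up by d5 = 49/8 → (-2741/80, 213/40)
  seg 6: down by d8 = 17 → (-2741/80, -467/40)
  seg 7: down by d9 = -196/5 → (-2741/80, 1101/40)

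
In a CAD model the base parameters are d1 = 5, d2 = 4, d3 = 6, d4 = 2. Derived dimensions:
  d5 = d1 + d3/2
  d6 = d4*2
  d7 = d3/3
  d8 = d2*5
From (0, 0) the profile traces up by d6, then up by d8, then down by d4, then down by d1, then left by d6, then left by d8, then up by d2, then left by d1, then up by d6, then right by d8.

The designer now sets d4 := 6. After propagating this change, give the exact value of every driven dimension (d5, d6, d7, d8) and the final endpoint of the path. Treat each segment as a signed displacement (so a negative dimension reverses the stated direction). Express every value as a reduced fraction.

Apply edit: d4 := 6
  d5 = d1 + d3/2 = 8
  d6 = d4*2 = 12
  d7 = d3/3 = 2
  d8 = d2*5 = 20
Walk from origin (0, 0):
  seg 1: up by d6 = 12 → (0, 12)
  seg 2: up by d8 = 20 → (0, 32)
  seg 3: down by d4 = 6 → (0, 26)
  seg 4: down by d1 = 5 → (0, 21)
  seg 5: left by d6 = 12 → (-12, 21)
  seg 6: left by d8 = 20 → (-32, 21)
  seg 7: up by d2 = 4 → (-32, 25)
  seg 8: left by d1 = 5 → (-37, 25)
  seg 9: up by d6 = 12 → (-37, 37)
  seg 10: right by d8 = 20 → (-17, 37)

d5 = 8
d6 = 12
d7 = 2
d8 = 20
endpoint = (-17, 37)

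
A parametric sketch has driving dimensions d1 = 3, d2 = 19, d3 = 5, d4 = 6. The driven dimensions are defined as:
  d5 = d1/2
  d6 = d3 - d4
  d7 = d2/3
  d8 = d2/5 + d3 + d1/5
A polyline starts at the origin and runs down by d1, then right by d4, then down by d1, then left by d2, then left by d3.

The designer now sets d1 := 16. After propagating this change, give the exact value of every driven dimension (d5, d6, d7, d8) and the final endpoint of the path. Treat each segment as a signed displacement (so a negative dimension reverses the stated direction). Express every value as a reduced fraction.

Apply edit: d1 := 16
  d5 = d1/2 = 8
  d6 = d3 - d4 = -1
  d7 = d2/3 = 19/3
  d8 = d2/5 + d3 + d1/5 = 12
Walk from origin (0, 0):
  seg 1: down by d1 = 16 → (0, -16)
  seg 2: right by d4 = 6 → (6, -16)
  seg 3: down by d1 = 16 → (6, -32)
  seg 4: left by d2 = 19 → (-13, -32)
  seg 5: left by d3 = 5 → (-18, -32)

d5 = 8
d6 = -1
d7 = 19/3
d8 = 12
endpoint = (-18, -32)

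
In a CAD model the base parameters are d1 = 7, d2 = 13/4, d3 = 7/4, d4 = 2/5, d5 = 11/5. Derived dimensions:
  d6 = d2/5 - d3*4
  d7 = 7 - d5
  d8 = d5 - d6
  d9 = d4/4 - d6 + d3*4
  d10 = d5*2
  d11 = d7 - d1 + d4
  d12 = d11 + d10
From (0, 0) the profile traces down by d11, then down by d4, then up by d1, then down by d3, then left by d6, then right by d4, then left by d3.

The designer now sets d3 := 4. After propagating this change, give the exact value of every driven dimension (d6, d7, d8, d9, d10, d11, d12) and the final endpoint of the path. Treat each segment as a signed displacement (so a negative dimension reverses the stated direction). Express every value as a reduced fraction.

d6 = -307/20
d7 = 24/5
d8 = 351/20
d9 = 629/20
d10 = 22/5
d11 = -9/5
d12 = 13/5
endpoint = (47/4, 22/5)

Apply edit: d3 := 4
  d6 = d2/5 - d3*4 = -307/20
  d7 = 7 - d5 = 24/5
  d8 = d5 - d6 = 351/20
  d9 = d4/4 - d6 + d3*4 = 629/20
  d10 = d5*2 = 22/5
  d11 = d7 - d1 + d4 = -9/5
  d12 = d11 + d10 = 13/5
Walk from origin (0, 0):
  seg 1: down by d11 = -9/5 → (0, 9/5)
  seg 2: down by d4 = 2/5 → (0, 7/5)
  seg 3: up by d1 = 7 → (0, 42/5)
  seg 4: down by d3 = 4 → (0, 22/5)
  seg 5: left by d6 = -307/20 → (307/20, 22/5)
  seg 6: right by d4 = 2/5 → (63/4, 22/5)
  seg 7: left by d3 = 4 → (47/4, 22/5)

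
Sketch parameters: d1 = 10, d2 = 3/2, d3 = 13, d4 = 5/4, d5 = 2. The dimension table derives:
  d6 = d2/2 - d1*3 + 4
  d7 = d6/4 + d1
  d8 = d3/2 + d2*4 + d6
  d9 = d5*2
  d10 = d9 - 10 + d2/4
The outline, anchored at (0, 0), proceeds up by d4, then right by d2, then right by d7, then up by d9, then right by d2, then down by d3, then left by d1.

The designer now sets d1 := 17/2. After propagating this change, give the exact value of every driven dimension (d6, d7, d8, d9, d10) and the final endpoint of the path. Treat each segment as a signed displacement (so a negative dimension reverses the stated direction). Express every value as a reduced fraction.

Apply edit: d1 := 17/2
  d6 = d2/2 - d1*3 + 4 = -83/4
  d7 = d6/4 + d1 = 53/16
  d8 = d3/2 + d2*4 + d6 = -33/4
  d9 = d5*2 = 4
  d10 = d9 - 10 + d2/4 = -45/8
Walk from origin (0, 0):
  seg 1: up by d4 = 5/4 → (0, 5/4)
  seg 2: right by d2 = 3/2 → (3/2, 5/4)
  seg 3: right by d7 = 53/16 → (77/16, 5/4)
  seg 4: up by d9 = 4 → (77/16, 21/4)
  seg 5: right by d2 = 3/2 → (101/16, 21/4)
  seg 6: down by d3 = 13 → (101/16, -31/4)
  seg 7: left by d1 = 17/2 → (-35/16, -31/4)

d6 = -83/4
d7 = 53/16
d8 = -33/4
d9 = 4
d10 = -45/8
endpoint = (-35/16, -31/4)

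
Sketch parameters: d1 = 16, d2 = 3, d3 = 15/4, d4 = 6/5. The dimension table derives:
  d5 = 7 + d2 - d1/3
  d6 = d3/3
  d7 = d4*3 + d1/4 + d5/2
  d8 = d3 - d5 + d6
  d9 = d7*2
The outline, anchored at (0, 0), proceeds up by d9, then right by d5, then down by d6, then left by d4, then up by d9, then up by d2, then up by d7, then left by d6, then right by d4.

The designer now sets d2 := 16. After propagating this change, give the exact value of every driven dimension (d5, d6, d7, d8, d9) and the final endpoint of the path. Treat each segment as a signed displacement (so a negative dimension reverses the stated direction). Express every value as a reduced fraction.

d5 = 53/3
d6 = 5/4
d7 = 493/30
d8 = -38/3
d9 = 493/15
endpoint = (197/12, 1163/12)

Apply edit: d2 := 16
  d5 = 7 + d2 - d1/3 = 53/3
  d6 = d3/3 = 5/4
  d7 = d4*3 + d1/4 + d5/2 = 493/30
  d8 = d3 - d5 + d6 = -38/3
  d9 = d7*2 = 493/15
Walk from origin (0, 0):
  seg 1: up by d9 = 493/15 → (0, 493/15)
  seg 2: right by d5 = 53/3 → (53/3, 493/15)
  seg 3: down by d6 = 5/4 → (53/3, 1897/60)
  seg 4: left by d4 = 6/5 → (247/15, 1897/60)
  seg 5: up by d9 = 493/15 → (247/15, 3869/60)
  seg 6: up by d2 = 16 → (247/15, 4829/60)
  seg 7: up by d7 = 493/30 → (247/15, 1163/12)
  seg 8: left by d6 = 5/4 → (913/60, 1163/12)
  seg 9: right by d4 = 6/5 → (197/12, 1163/12)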